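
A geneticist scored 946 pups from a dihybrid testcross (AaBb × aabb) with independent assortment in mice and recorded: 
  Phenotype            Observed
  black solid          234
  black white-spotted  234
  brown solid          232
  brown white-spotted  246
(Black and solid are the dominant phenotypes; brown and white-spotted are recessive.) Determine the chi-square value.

A dihybrid testcross with independent assortment gives a 1:1:1:1 ratio.
Under the 1:1:1:1 hypothesis (Σ ratio = 4, N = 946):
  black solid: 946 × 1/4 = 236.5
  black white-spotted: 946 × 1/4 = 236.5
  brown solid: 946 × 1/4 = 236.5
  brown white-spotted: 946 × 1/4 = 236.5
χ² = Σ (O − E)² / E
  black solid: (234 − 236.5)² / 236.5 = 0.0264
  black white-spotted: (234 − 236.5)² / 236.5 = 0.0264
  brown solid: (232 − 236.5)² / 236.5 = 0.0856
  brown white-spotted: (246 − 236.5)² / 236.5 = 0.3816
χ² = 0.0264 + 0.0264 + 0.0856 + 0.3816 = 0.520

0.520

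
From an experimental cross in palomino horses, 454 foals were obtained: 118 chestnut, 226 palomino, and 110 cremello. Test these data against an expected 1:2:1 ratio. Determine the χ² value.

The 1:2:1 ratio has 4 parts, so with N = 454 the expected counts are:
  chestnut: 454 × 1/4 = 113.5
  palomino: 454 × 2/4 = 227
  cremello: 454 × 1/4 = 113.5
χ² = Σ (O − E)² / E
  chestnut: (118 − 113.5)² / 113.5 = 0.1784
  palomino: (226 − 227)² / 227 = 0.0044
  cremello: (110 − 113.5)² / 113.5 = 0.1079
χ² = 0.1784 + 0.0044 + 0.1079 = 0.2907 ≈ 0.291

0.291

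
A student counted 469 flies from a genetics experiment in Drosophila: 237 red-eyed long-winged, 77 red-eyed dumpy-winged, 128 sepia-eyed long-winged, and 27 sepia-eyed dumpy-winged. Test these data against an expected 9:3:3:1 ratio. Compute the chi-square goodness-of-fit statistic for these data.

22.520

Under the 9:3:3:1 hypothesis (Σ ratio = 16, N = 469):
  red-eyed long-winged: 469 × 9/16 = 263.8125
  red-eyed dumpy-winged: 469 × 3/16 = 87.9375
  sepia-eyed long-winged: 469 × 3/16 = 87.9375
  sepia-eyed dumpy-winged: 469 × 1/16 = 29.3125
χ² = Σ (O − E)² / E
  red-eyed long-winged: (237 − 263.8125)² / 263.8125 = 2.7251
  red-eyed dumpy-winged: (77 − 87.9375)² / 87.9375 = 1.3604
  sepia-eyed long-winged: (128 − 87.9375)² / 87.9375 = 18.2516
  sepia-eyed dumpy-winged: (27 − 29.3125)² / 29.3125 = 0.1824
χ² = 2.7251 + 1.3604 + 18.2516 + 0.1824 = 22.5195 ≈ 22.520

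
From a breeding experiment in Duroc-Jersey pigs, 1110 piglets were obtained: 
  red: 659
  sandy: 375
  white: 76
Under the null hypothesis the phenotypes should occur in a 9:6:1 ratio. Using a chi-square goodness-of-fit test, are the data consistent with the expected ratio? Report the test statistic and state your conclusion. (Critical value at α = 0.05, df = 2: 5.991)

6.641; not consistent

The 9:6:1 ratio has 16 parts, so with N = 1110 the expected counts are:
  red: 1110 × 9/16 = 624.375
  sandy: 1110 × 6/16 = 416.25
  white: 1110 × 1/16 = 69.375
χ² = Σ (O − E)² / E
  red: (659 − 624.375)² / 624.375 = 1.9201
  sandy: (375 − 416.25)² / 416.25 = 4.0878
  white: (76 − 69.375)² / 69.375 = 0.6327
χ² = 1.9201 + 4.0878 + 0.6327 = 6.6406 ≈ 6.641
Degrees of freedom = 3 − 1 = 2; critical value at α = 0.05 is 5.991.
Since 6.641 > 5.991, we reject the null hypothesis — the data do not fit the 9:6:1 ratio.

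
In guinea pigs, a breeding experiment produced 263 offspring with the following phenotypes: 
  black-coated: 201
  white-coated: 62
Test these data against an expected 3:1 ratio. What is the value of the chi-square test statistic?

Expected counts for N = 263 under a 3:1 ratio (total parts = 4):
  black-coated: 263 × 3/4 = 197.25
  white-coated: 263 × 1/4 = 65.75
χ² = Σ (O − E)² / E
  black-coated: (201 − 197.25)² / 197.25 = 0.0713
  white-coated: (62 − 65.75)² / 65.75 = 0.2139
χ² = 0.0713 + 0.2139 = 0.2852 ≈ 0.285

0.285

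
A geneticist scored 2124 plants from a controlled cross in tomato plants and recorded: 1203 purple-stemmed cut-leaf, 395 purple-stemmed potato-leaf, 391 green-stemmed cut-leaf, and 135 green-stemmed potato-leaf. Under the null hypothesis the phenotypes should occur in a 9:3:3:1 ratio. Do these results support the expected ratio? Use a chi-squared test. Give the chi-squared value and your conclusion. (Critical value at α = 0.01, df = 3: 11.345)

0.254; consistent

Expected counts for N = 2124 under a 9:3:3:1 ratio (total parts = 16):
  purple-stemmed cut-leaf: 2124 × 9/16 = 1194.75
  purple-stemmed potato-leaf: 2124 × 3/16 = 398.25
  green-stemmed cut-leaf: 2124 × 3/16 = 398.25
  green-stemmed potato-leaf: 2124 × 1/16 = 132.75
χ² = Σ (O − E)² / E
  purple-stemmed cut-leaf: (1203 − 1194.75)² / 1194.75 = 0.0570
  purple-stemmed potato-leaf: (395 − 398.25)² / 398.25 = 0.0265
  green-stemmed cut-leaf: (391 − 398.25)² / 398.25 = 0.1320
  green-stemmed potato-leaf: (135 − 132.75)² / 132.75 = 0.0381
χ² = 0.0570 + 0.0265 + 0.1320 + 0.0381 = 0.2536 ≈ 0.254
Degrees of freedom = 4 − 1 = 3; critical value at α = 0.01 is 11.345.
Since 0.254 < 11.345, we fail to reject the null hypothesis — the data are consistent with the 9:3:3:1 ratio.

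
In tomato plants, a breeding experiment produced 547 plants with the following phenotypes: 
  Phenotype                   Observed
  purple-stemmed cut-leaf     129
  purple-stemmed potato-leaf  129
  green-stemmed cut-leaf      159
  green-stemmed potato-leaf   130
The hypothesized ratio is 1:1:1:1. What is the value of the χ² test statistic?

The 1:1:1:1 ratio has 4 parts, so with N = 547 the expected counts are:
  purple-stemmed cut-leaf: 547 × 1/4 = 136.75
  purple-stemmed potato-leaf: 547 × 1/4 = 136.75
  green-stemmed cut-leaf: 547 × 1/4 = 136.75
  green-stemmed potato-leaf: 547 × 1/4 = 136.75
χ² = Σ (O − E)² / E
  purple-stemmed cut-leaf: (129 − 136.75)² / 136.75 = 0.4392
  purple-stemmed potato-leaf: (129 − 136.75)² / 136.75 = 0.4392
  green-stemmed cut-leaf: (159 − 136.75)² / 136.75 = 3.6202
  green-stemmed potato-leaf: (130 − 136.75)² / 136.75 = 0.3332
χ² = 0.4392 + 0.4392 + 3.6202 + 0.3332 = 4.8318 ≈ 4.832

4.832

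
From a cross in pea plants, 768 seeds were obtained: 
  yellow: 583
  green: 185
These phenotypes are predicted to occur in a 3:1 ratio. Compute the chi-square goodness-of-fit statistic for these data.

Total ratio parts = 4. Expected numbers out of 768:
  yellow: 768 × 3/4 = 576
  green: 768 × 1/4 = 192
χ² = Σ (O − E)² / E
  yellow: (583 − 576)² / 576 = 0.0851
  green: (185 − 192)² / 192 = 0.2552
χ² = 0.0851 + 0.2552 = 0.3403 ≈ 0.340

0.340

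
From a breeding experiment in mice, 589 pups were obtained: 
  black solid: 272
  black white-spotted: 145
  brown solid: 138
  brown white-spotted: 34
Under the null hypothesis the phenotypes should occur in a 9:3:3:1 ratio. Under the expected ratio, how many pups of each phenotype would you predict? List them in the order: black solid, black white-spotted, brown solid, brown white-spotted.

Total ratio parts = 16. Expected numbers out of 589:
  black solid: 589 × 9/16 = 331.3125
  black white-spotted: 589 × 3/16 = 110.4375
  brown solid: 589 × 3/16 = 110.4375
  brown white-spotted: 589 × 1/16 = 36.8125

331.3125, 110.4375, 110.4375, 36.8125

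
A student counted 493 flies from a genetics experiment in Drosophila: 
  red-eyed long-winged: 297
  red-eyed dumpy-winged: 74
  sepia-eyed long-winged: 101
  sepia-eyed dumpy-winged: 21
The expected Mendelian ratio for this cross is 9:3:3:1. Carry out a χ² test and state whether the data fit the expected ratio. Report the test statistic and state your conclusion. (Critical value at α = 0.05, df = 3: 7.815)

8.993; not consistent

The 9:3:3:1 ratio has 16 parts, so with N = 493 the expected counts are:
  red-eyed long-winged: 493 × 9/16 = 277.3125
  red-eyed dumpy-winged: 493 × 3/16 = 92.4375
  sepia-eyed long-winged: 493 × 3/16 = 92.4375
  sepia-eyed dumpy-winged: 493 × 1/16 = 30.8125
χ² = Σ (O − E)² / E
  red-eyed long-winged: (297 − 277.3125)² / 277.3125 = 1.3977
  red-eyed dumpy-winged: (74 − 92.4375)² / 92.4375 = 3.6775
  sepia-eyed long-winged: (101 − 92.4375)² / 92.4375 = 0.7931
  sepia-eyed dumpy-winged: (21 − 30.8125)² / 30.8125 = 3.1249
χ² = 1.3977 + 3.6775 + 0.7931 + 3.1249 = 8.9932 ≈ 8.993
Degrees of freedom = 4 − 1 = 3; critical value at α = 0.05 is 7.815.
Since 8.993 > 7.815, we reject the null hypothesis — the data do not fit the 9:3:3:1 ratio.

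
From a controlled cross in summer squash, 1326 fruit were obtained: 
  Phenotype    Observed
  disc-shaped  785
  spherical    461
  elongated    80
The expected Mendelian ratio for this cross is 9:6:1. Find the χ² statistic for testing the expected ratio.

4.795

The 9:6:1 ratio has 16 parts, so with N = 1326 the expected counts are:
  disc-shaped: 1326 × 9/16 = 745.875
  spherical: 1326 × 6/16 = 497.25
  elongated: 1326 × 1/16 = 82.875
χ² = Σ (O − E)² / E
  disc-shaped: (785 − 745.875)² / 745.875 = 2.0523
  spherical: (461 − 497.25)² / 497.25 = 2.6427
  elongated: (80 − 82.875)² / 82.875 = 0.0997
χ² = 2.0523 + 2.6427 + 0.0997 = 4.7947 ≈ 4.795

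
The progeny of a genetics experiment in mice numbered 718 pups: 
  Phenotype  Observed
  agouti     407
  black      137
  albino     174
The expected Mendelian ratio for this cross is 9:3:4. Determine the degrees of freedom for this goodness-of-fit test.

2

A goodness-of-fit test with 3 phenotype classes has df = 3 − 1 = 2.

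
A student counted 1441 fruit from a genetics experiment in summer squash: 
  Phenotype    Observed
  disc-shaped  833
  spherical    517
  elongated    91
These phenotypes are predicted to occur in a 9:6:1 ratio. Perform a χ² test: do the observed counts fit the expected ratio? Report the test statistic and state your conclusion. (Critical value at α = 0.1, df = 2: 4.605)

Expected counts for N = 1441 under a 9:6:1 ratio (total parts = 16):
  disc-shaped: 1441 × 9/16 = 810.5625
  spherical: 1441 × 6/16 = 540.375
  elongated: 1441 × 1/16 = 90.0625
χ² = Σ (O − E)² / E
  disc-shaped: (833 − 810.5625)² / 810.5625 = 0.6211
  spherical: (517 − 540.375)² / 540.375 = 1.0111
  elongated: (91 − 90.0625)² / 90.0625 = 0.0098
χ² = 0.6211 + 1.0111 + 0.0098 = 1.642
Degrees of freedom = 3 − 1 = 2; critical value at α = 0.1 is 4.605.
Since 1.642 < 4.605, we fail to reject the null hypothesis — the data are consistent with the 9:6:1 ratio.

1.642; consistent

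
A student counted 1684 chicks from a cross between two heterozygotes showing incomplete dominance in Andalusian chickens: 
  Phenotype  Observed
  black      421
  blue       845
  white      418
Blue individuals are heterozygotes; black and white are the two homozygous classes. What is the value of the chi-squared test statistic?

0.032

With incomplete dominance, a heterozygote × heterozygote cross gives a 1:2:1 phenotypic ratio.
Under the 1:2:1 hypothesis (Σ ratio = 4, N = 1684):
  black: 1684 × 1/4 = 421
  blue: 1684 × 2/4 = 842
  white: 1684 × 1/4 = 421
χ² = Σ (O − E)² / E
  black: (421 − 421)² / 421 = 0.0000
  blue: (845 − 842)² / 842 = 0.0107
  white: (418 − 421)² / 421 = 0.0214
χ² = 0.0000 + 0.0107 + 0.0214 = 0.0321 ≈ 0.032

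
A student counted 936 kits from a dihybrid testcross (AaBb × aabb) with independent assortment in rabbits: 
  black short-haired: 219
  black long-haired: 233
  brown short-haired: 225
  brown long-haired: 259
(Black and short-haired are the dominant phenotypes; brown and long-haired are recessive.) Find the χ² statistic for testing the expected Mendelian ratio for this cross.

3.983

A dihybrid testcross with independent assortment gives a 1:1:1:1 ratio.
The 1:1:1:1 ratio has 4 parts, so with N = 936 the expected counts are:
  black short-haired: 936 × 1/4 = 234
  black long-haired: 936 × 1/4 = 234
  brown short-haired: 936 × 1/4 = 234
  brown long-haired: 936 × 1/4 = 234
χ² = Σ (O − E)² / E
  black short-haired: (219 − 234)² / 234 = 0.9615
  black long-haired: (233 − 234)² / 234 = 0.0043
  brown short-haired: (225 − 234)² / 234 = 0.3462
  brown long-haired: (259 − 234)² / 234 = 2.6709
χ² = 0.9615 + 0.0043 + 0.3462 + 2.6709 = 3.9829 ≈ 3.983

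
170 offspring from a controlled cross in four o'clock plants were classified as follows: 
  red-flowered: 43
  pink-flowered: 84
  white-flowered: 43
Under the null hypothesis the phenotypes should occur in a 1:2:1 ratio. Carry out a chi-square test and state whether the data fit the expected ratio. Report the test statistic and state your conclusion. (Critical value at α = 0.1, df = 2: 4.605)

The 1:2:1 ratio has 4 parts, so with N = 170 the expected counts are:
  red-flowered: 170 × 1/4 = 42.5
  pink-flowered: 170 × 2/4 = 85
  white-flowered: 170 × 1/4 = 42.5
χ² = Σ (O − E)² / E
  red-flowered: (43 − 42.5)² / 42.5 = 0.0059
  pink-flowered: (84 − 85)² / 85 = 0.0118
  white-flowered: (43 − 42.5)² / 42.5 = 0.0059
χ² = 0.0059 + 0.0118 + 0.0059 = 0.0236 ≈ 0.024
Degrees of freedom = 3 − 1 = 2; critical value at α = 0.1 is 4.605.
Since 0.024 < 4.605, we fail to reject the null hypothesis — the data are consistent with the 1:2:1 ratio.

0.024; consistent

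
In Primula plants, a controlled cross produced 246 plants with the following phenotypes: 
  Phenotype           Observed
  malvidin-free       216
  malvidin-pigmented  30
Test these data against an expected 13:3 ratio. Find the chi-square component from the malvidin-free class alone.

1.301

The 13:3 ratio has 16 parts, so with N = 246 the expected counts are:
  malvidin-free: 246 × 13/16 = 199.875
  malvidin-pigmented: 246 × 3/16 = 46.125
Contribution of malvidin-free: (216 − 199.875)² / 199.875 = 1.3009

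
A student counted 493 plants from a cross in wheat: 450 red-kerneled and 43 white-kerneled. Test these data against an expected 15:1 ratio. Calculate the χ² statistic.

5.142

Expected counts for N = 493 under a 15:1 ratio (total parts = 16):
  red-kerneled: 493 × 15/16 = 462.1875
  white-kerneled: 493 × 1/16 = 30.8125
χ² = Σ (O − E)² / E
  red-kerneled: (450 − 462.1875)² / 462.1875 = 0.3214
  white-kerneled: (43 − 30.8125)² / 30.8125 = 4.8206
χ² = 0.3214 + 4.8206 = 5.142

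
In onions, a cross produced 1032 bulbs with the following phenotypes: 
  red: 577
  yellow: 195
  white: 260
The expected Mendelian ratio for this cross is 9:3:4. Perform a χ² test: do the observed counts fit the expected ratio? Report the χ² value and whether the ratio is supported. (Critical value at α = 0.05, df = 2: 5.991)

0.048; consistent

Under the 9:3:4 hypothesis (Σ ratio = 16, N = 1032):
  red: 1032 × 9/16 = 580.5
  yellow: 1032 × 3/16 = 193.5
  white: 1032 × 4/16 = 258
χ² = Σ (O − E)² / E
  red: (577 − 580.5)² / 580.5 = 0.0211
  yellow: (195 − 193.5)² / 193.5 = 0.0116
  white: (260 − 258)² / 258 = 0.0155
χ² = 0.0211 + 0.0116 + 0.0155 = 0.0482 ≈ 0.048
Degrees of freedom = 3 − 1 = 2; critical value at α = 0.05 is 5.991.
Since 0.048 < 5.991, we fail to reject the null hypothesis — the data are consistent with the 9:3:4 ratio.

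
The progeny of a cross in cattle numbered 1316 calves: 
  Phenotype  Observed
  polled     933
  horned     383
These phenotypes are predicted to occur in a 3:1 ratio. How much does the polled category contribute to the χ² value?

2.954

Total ratio parts = 4. Expected numbers out of 1316:
  polled: 1316 × 3/4 = 987
  horned: 1316 × 1/4 = 329
Contribution of polled: (933 − 987)² / 987 = 2.9544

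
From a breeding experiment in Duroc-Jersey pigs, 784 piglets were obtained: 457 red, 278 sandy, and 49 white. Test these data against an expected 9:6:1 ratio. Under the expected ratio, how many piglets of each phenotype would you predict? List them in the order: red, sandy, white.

441, 294, 49

The 9:6:1 ratio has 16 parts, so with N = 784 the expected counts are:
  red: 784 × 9/16 = 441
  sandy: 784 × 6/16 = 294
  white: 784 × 1/16 = 49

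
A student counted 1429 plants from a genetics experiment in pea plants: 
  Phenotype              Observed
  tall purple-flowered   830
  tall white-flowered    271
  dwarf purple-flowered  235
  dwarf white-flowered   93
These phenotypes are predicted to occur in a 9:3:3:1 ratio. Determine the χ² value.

5.089

Expected counts for N = 1429 under a 9:3:3:1 ratio (total parts = 16):
  tall purple-flowered: 1429 × 9/16 = 803.8125
  tall white-flowered: 1429 × 3/16 = 267.9375
  dwarf purple-flowered: 1429 × 3/16 = 267.9375
  dwarf white-flowered: 1429 × 1/16 = 89.3125
χ² = Σ (O − E)² / E
  tall purple-flowered: (830 − 803.8125)² / 803.8125 = 0.8532
  tall white-flowered: (271 − 267.9375)² / 267.9375 = 0.0350
  dwarf purple-flowered: (235 − 267.9375)² / 267.9375 = 4.0490
  dwarf white-flowered: (93 − 89.3125)² / 89.3125 = 0.1522
χ² = 0.8532 + 0.0350 + 4.0490 + 0.1522 = 5.0894 ≈ 5.089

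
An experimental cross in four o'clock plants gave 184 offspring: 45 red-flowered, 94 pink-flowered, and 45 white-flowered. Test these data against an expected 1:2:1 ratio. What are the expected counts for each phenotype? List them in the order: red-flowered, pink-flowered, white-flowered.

46, 92, 46

Total ratio parts = 4. Expected numbers out of 184:
  red-flowered: 184 × 1/4 = 46
  pink-flowered: 184 × 2/4 = 92
  white-flowered: 184 × 1/4 = 46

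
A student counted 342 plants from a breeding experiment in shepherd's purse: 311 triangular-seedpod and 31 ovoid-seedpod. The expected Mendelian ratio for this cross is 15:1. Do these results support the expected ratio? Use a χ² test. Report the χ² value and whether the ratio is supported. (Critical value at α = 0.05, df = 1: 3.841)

Expected counts for N = 342 under a 15:1 ratio (total parts = 16):
  triangular-seedpod: 342 × 15/16 = 320.625
  ovoid-seedpod: 342 × 1/16 = 21.375
χ² = Σ (O − E)² / E
  triangular-seedpod: (311 − 320.625)² / 320.625 = 0.2889
  ovoid-seedpod: (31 − 21.375)² / 21.375 = 4.3341
χ² = 0.2889 + 4.3341 = 4.623
Degrees of freedom = 2 − 1 = 1; critical value at α = 0.05 is 3.841.
Since 4.623 > 3.841, we reject the null hypothesis — the data do not fit the 15:1 ratio.

4.623; not consistent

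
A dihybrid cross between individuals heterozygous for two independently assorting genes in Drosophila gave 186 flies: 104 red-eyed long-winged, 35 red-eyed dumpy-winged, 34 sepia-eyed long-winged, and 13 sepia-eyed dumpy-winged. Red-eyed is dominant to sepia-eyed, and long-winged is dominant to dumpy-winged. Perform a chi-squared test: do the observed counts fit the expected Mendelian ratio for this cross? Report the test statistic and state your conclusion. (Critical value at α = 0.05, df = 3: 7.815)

A dihybrid F₂ with independent assortment and complete dominance at both loci gives a 9:3:3:1 phenotypic ratio.
Under the 9:3:3:1 hypothesis (Σ ratio = 16, N = 186):
  red-eyed long-winged: 186 × 9/16 = 104.625
  red-eyed dumpy-winged: 186 × 3/16 = 34.875
  sepia-eyed long-winged: 186 × 3/16 = 34.875
  sepia-eyed dumpy-winged: 186 × 1/16 = 11.625
χ² = Σ (O − E)² / E
  red-eyed long-winged: (104 − 104.625)² / 104.625 = 0.0037
  red-eyed dumpy-winged: (35 − 34.875)² / 34.875 = 0.0004
  sepia-eyed long-winged: (34 − 34.875)² / 34.875 = 0.0220
  sepia-eyed dumpy-winged: (13 − 11.625)² / 11.625 = 0.1626
χ² = 0.0037 + 0.0004 + 0.0220 + 0.1626 = 0.1887 ≈ 0.189
Degrees of freedom = 4 − 1 = 3; critical value at α = 0.05 is 7.815.
Since 0.189 < 7.815, we fail to reject the null hypothesis — the data are consistent with the 9:3:3:1 ratio.

0.189; consistent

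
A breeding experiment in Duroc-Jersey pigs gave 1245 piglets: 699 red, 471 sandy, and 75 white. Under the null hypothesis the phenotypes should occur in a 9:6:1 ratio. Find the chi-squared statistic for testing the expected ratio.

Total ratio parts = 16. Expected numbers out of 1245:
  red: 1245 × 9/16 = 700.3125
  sandy: 1245 × 6/16 = 466.875
  white: 1245 × 1/16 = 77.8125
χ² = Σ (O − E)² / E
  red: (699 − 700.3125)² / 700.3125 = 0.0025
  sandy: (471 − 466.875)² / 466.875 = 0.0364
  white: (75 − 77.8125)² / 77.8125 = 0.1017
χ² = 0.0025 + 0.0364 + 0.1017 = 0.1406 ≈ 0.141

0.141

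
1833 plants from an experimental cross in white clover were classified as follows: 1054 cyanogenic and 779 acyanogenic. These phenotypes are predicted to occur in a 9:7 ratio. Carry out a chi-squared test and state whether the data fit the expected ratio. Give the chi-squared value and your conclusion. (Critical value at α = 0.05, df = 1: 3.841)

The 9:7 ratio has 16 parts, so with N = 1833 the expected counts are:
  cyanogenic: 1833 × 9/16 = 1031.0625
  acyanogenic: 1833 × 7/16 = 801.9375
χ² = Σ (O − E)² / E
  cyanogenic: (1054 − 1031.0625)² / 1031.0625 = 0.5103
  acyanogenic: (779 − 801.9375)² / 801.9375 = 0.6561
χ² = 0.5103 + 0.6561 = 1.1664 ≈ 1.166
Degrees of freedom = 2 − 1 = 1; critical value at α = 0.05 is 3.841.
Since 1.166 < 3.841, we fail to reject the null hypothesis — the data are consistent with the 9:7 ratio.

1.166; consistent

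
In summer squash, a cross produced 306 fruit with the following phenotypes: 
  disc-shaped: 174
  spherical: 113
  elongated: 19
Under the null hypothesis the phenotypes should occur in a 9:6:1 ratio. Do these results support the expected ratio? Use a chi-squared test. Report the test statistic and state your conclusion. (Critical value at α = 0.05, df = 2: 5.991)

0.048; consistent

Expected counts for N = 306 under a 9:6:1 ratio (total parts = 16):
  disc-shaped: 306 × 9/16 = 172.125
  spherical: 306 × 6/16 = 114.75
  elongated: 306 × 1/16 = 19.125
χ² = Σ (O − E)² / E
  disc-shaped: (174 − 172.125)² / 172.125 = 0.0204
  spherical: (113 − 114.75)² / 114.75 = 0.0267
  elongated: (19 − 19.125)² / 19.125 = 0.0008
χ² = 0.0204 + 0.0267 + 0.0008 = 0.0479 ≈ 0.048
Degrees of freedom = 3 − 1 = 2; critical value at α = 0.05 is 5.991.
Since 0.048 < 5.991, we fail to reject the null hypothesis — the data are consistent with the 9:6:1 ratio.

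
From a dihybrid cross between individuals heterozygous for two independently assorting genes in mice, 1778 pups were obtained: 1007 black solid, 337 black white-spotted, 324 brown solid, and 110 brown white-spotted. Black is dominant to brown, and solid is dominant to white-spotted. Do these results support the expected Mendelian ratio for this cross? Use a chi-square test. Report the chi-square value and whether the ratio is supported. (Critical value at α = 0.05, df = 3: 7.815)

A dihybrid F₂ with independent assortment and complete dominance at both loci gives a 9:3:3:1 phenotypic ratio.
Expected counts for N = 1778 under a 9:3:3:1 ratio (total parts = 16):
  black solid: 1778 × 9/16 = 1000.125
  black white-spotted: 1778 × 3/16 = 333.375
  brown solid: 1778 × 3/16 = 333.375
  brown white-spotted: 1778 × 1/16 = 111.125
χ² = Σ (O − E)² / E
  black solid: (1007 − 1000.125)² / 1000.125 = 0.0473
  black white-spotted: (337 − 333.375)² / 333.375 = 0.0394
  brown solid: (324 − 333.375)² / 333.375 = 0.2636
  brown white-spotted: (110 − 111.125)² / 111.125 = 0.0114
χ² = 0.0473 + 0.0394 + 0.2636 + 0.0114 = 0.3617 ≈ 0.362
Degrees of freedom = 4 − 1 = 3; critical value at α = 0.05 is 7.815.
Since 0.362 < 7.815, we fail to reject the null hypothesis — the data are consistent with the 9:3:3:1 ratio.

0.362; consistent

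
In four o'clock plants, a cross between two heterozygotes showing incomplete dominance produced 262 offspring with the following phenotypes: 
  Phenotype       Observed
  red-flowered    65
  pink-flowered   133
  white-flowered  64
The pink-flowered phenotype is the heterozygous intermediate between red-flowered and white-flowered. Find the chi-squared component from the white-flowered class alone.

With incomplete dominance, a heterozygote × heterozygote cross gives a 1:2:1 phenotypic ratio.
Expected counts for N = 262 under a 1:2:1 ratio (total parts = 4):
  red-flowered: 262 × 1/4 = 65.5
  pink-flowered: 262 × 2/4 = 131
  white-flowered: 262 × 1/4 = 65.5
Contribution of white-flowered: (64 − 65.5)² / 65.5 = 0.0344

0.034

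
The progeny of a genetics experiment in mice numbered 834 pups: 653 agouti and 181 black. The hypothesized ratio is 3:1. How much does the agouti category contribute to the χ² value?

Total ratio parts = 4. Expected numbers out of 834:
  agouti: 834 × 3/4 = 625.5
  black: 834 × 1/4 = 208.5
Contribution of agouti: (653 − 625.5)² / 625.5 = 1.2090

1.209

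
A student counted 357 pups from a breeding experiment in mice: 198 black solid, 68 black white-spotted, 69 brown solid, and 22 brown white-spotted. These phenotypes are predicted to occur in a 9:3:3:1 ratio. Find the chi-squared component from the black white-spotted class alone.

0.017

Under the 9:3:3:1 hypothesis (Σ ratio = 16, N = 357):
  black solid: 357 × 9/16 = 200.8125
  black white-spotted: 357 × 3/16 = 66.9375
  brown solid: 357 × 3/16 = 66.9375
  brown white-spotted: 357 × 1/16 = 22.3125
Contribution of black white-spotted: (68 − 66.9375)² / 66.9375 = 0.0169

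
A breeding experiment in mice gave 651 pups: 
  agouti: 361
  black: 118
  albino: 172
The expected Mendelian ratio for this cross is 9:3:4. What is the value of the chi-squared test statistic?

0.734

Total ratio parts = 16. Expected numbers out of 651:
  agouti: 651 × 9/16 = 366.1875
  black: 651 × 3/16 = 122.0625
  albino: 651 × 4/16 = 162.75
χ² = Σ (O − E)² / E
  agouti: (361 − 366.1875)² / 366.1875 = 0.0735
  black: (118 − 122.0625)² / 122.0625 = 0.1352
  albino: (172 − 162.75)² / 162.75 = 0.5257
χ² = 0.0735 + 0.1352 + 0.5257 = 0.7344 ≈ 0.734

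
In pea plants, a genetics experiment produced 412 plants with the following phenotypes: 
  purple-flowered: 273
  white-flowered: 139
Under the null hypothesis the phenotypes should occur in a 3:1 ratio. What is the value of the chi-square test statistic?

16.777

The 3:1 ratio has 4 parts, so with N = 412 the expected counts are:
  purple-flowered: 412 × 3/4 = 309
  white-flowered: 412 × 1/4 = 103
χ² = Σ (O − E)² / E
  purple-flowered: (273 − 309)² / 309 = 4.1942
  white-flowered: (139 − 103)² / 103 = 12.5825
χ² = 4.1942 + 12.5825 = 16.7767 ≈ 16.777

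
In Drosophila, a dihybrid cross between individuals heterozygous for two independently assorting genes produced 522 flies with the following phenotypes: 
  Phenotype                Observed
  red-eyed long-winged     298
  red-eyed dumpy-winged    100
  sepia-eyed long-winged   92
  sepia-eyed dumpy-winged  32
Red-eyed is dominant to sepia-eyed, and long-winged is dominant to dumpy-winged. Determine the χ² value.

0.476

A dihybrid F₂ with independent assortment and complete dominance at both loci gives a 9:3:3:1 phenotypic ratio.
Total ratio parts = 16. Expected numbers out of 522:
  red-eyed long-winged: 522 × 9/16 = 293.625
  red-eyed dumpy-winged: 522 × 3/16 = 97.875
  sepia-eyed long-winged: 522 × 3/16 = 97.875
  sepia-eyed dumpy-winged: 522 × 1/16 = 32.625
χ² = Σ (O − E)² / E
  red-eyed long-winged: (298 − 293.625)² / 293.625 = 0.0652
  red-eyed dumpy-winged: (100 − 97.875)² / 97.875 = 0.0461
  sepia-eyed long-winged: (92 − 97.875)² / 97.875 = 0.3527
  sepia-eyed dumpy-winged: (32 − 32.625)² / 32.625 = 0.0120
χ² = 0.0652 + 0.0461 + 0.3527 + 0.0120 = 0.476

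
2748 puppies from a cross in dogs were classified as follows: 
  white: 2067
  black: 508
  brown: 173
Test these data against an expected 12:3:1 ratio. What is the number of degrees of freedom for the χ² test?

2

A goodness-of-fit test with 3 phenotype classes has df = 3 − 1 = 2.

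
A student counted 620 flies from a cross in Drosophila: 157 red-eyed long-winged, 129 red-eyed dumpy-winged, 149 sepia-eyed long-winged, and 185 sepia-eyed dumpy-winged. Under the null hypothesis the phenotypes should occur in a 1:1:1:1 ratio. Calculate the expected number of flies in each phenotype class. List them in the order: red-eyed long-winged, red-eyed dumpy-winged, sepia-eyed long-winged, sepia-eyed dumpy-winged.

The 1:1:1:1 ratio has 4 parts, so with N = 620 the expected counts are:
  red-eyed long-winged: 620 × 1/4 = 155
  red-eyed dumpy-winged: 620 × 1/4 = 155
  sepia-eyed long-winged: 620 × 1/4 = 155
  sepia-eyed dumpy-winged: 620 × 1/4 = 155

155, 155, 155, 155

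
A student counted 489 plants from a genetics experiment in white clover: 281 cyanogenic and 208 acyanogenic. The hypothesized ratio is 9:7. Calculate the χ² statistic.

Total ratio parts = 16. Expected numbers out of 489:
  cyanogenic: 489 × 9/16 = 275.0625
  acyanogenic: 489 × 7/16 = 213.9375
χ² = Σ (O − E)² / E
  cyanogenic: (281 − 275.0625)² / 275.0625 = 0.1282
  acyanogenic: (208 − 213.9375)² / 213.9375 = 0.1648
χ² = 0.1282 + 0.1648 = 0.293

0.293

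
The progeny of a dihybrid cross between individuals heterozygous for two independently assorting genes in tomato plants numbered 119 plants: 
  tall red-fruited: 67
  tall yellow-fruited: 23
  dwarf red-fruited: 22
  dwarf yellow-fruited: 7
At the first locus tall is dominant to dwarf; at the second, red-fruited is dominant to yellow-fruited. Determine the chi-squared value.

A dihybrid F₂ with independent assortment and complete dominance at both loci gives a 9:3:3:1 phenotypic ratio.
Under the 9:3:3:1 hypothesis (Σ ratio = 16, N = 119):
  tall red-fruited: 119 × 9/16 = 66.9375
  tall yellow-fruited: 119 × 3/16 = 22.3125
  dwarf red-fruited: 119 × 3/16 = 22.3125
  dwarf yellow-fruited: 119 × 1/16 = 7.4375
χ² = Σ (O − E)² / E
  tall red-fruited: (67 − 66.9375)² / 66.9375 = 0.0001
  tall yellow-fruited: (23 − 22.3125)² / 22.3125 = 0.0212
  dwarf red-fruited: (22 − 22.3125)² / 22.3125 = 0.0044
  dwarf yellow-fruited: (7 − 7.4375)² / 7.4375 = 0.0257
χ² = 0.0001 + 0.0212 + 0.0044 + 0.0257 = 0.0514 ≈ 0.051

0.051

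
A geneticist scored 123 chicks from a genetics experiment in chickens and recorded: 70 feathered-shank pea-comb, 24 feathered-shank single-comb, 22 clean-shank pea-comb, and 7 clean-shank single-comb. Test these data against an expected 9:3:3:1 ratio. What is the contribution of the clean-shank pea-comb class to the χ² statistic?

0.049

Under the 9:3:3:1 hypothesis (Σ ratio = 16, N = 123):
  feathered-shank pea-comb: 123 × 9/16 = 69.1875
  feathered-shank single-comb: 123 × 3/16 = 23.0625
  clean-shank pea-comb: 123 × 3/16 = 23.0625
  clean-shank single-comb: 123 × 1/16 = 7.6875
Contribution of clean-shank pea-comb: (22 − 23.0625)² / 23.0625 = 0.0489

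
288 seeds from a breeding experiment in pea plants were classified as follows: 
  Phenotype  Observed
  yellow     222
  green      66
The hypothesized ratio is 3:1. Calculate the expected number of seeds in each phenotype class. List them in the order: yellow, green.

The 3:1 ratio has 4 parts, so with N = 288 the expected counts are:
  yellow: 288 × 3/4 = 216
  green: 288 × 1/4 = 72

216, 72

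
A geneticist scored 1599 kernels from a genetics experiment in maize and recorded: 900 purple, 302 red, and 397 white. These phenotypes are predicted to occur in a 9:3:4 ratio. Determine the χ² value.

Expected counts for N = 1599 under a 9:3:4 ratio (total parts = 16):
  purple: 1599 × 9/16 = 899.4375
  red: 1599 × 3/16 = 299.8125
  white: 1599 × 4/16 = 399.75
χ² = Σ (O − E)² / E
  purple: (900 − 899.4375)² / 899.4375 = 0.0004
  red: (302 − 299.8125)² / 299.8125 = 0.0160
  white: (397 − 399.75)² / 399.75 = 0.0189
χ² = 0.0004 + 0.0160 + 0.0189 = 0.0353 ≈ 0.035

0.035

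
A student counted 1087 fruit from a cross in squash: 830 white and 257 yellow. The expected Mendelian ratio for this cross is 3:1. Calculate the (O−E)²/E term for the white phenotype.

Expected counts for N = 1087 under a 3:1 ratio (total parts = 4):
  white: 1087 × 3/4 = 815.25
  yellow: 1087 × 1/4 = 271.75
Contribution of white: (830 − 815.25)² / 815.25 = 0.2669

0.267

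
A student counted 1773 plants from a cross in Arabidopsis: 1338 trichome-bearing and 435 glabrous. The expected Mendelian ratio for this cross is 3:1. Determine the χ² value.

Total ratio parts = 4. Expected numbers out of 1773:
  trichome-bearing: 1773 × 3/4 = 1329.75
  glabrous: 1773 × 1/4 = 443.25
χ² = Σ (O − E)² / E
  trichome-bearing: (1338 − 1329.75)² / 1329.75 = 0.0512
  glabrous: (435 − 443.25)² / 443.25 = 0.1536
χ² = 0.0512 + 0.1536 = 0.2048 ≈ 0.205

0.205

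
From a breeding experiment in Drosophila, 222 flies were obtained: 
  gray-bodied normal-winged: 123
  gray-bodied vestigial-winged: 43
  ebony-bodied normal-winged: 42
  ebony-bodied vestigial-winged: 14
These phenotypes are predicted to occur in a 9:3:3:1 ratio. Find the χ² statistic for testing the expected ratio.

0.078

The 9:3:3:1 ratio has 16 parts, so with N = 222 the expected counts are:
  gray-bodied normal-winged: 222 × 9/16 = 124.875
  gray-bodied vestigial-winged: 222 × 3/16 = 41.625
  ebony-bodied normal-winged: 222 × 3/16 = 41.625
  ebony-bodied vestigial-winged: 222 × 1/16 = 13.875
χ² = Σ (O − E)² / E
  gray-bodied normal-winged: (123 − 124.875)² / 124.875 = 0.0282
  gray-bodied vestigial-winged: (43 − 41.625)² / 41.625 = 0.0454
  ebony-bodied normal-winged: (42 − 41.625)² / 41.625 = 0.0034
  ebony-bodied vestigial-winged: (14 − 13.875)² / 13.875 = 0.0011
χ² = 0.0282 + 0.0454 + 0.0034 + 0.0011 = 0.0781 ≈ 0.078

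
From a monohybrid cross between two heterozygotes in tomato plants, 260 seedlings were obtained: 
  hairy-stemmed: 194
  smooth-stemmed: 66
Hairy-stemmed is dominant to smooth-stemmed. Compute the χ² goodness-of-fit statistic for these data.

For a monohybrid cross between heterozygotes with complete dominance, the expected phenotypic ratio is 3:1.
The 3:1 ratio has 4 parts, so with N = 260 the expected counts are:
  hairy-stemmed: 260 × 3/4 = 195
  smooth-stemmed: 260 × 1/4 = 65
χ² = Σ (O − E)² / E
  hairy-stemmed: (194 − 195)² / 195 = 0.0051
  smooth-stemmed: (66 − 65)² / 65 = 0.0154
χ² = 0.0051 + 0.0154 = 0.0205 ≈ 0.021

0.021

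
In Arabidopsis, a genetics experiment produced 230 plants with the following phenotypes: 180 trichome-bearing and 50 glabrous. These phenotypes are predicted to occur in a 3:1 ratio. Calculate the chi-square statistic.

1.304

Total ratio parts = 4. Expected numbers out of 230:
  trichome-bearing: 230 × 3/4 = 172.5
  glabrous: 230 × 1/4 = 57.5
χ² = Σ (O − E)² / E
  trichome-bearing: (180 − 172.5)² / 172.5 = 0.3261
  glabrous: (50 − 57.5)² / 57.5 = 0.9783
χ² = 0.3261 + 0.9783 = 1.3044 ≈ 1.304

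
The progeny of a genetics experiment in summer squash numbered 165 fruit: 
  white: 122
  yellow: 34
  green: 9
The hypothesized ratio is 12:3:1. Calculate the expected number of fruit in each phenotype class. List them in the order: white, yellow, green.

The 12:3:1 ratio has 16 parts, so with N = 165 the expected counts are:
  white: 165 × 12/16 = 123.75
  yellow: 165 × 3/16 = 30.9375
  green: 165 × 1/16 = 10.3125

123.75, 30.9375, 10.3125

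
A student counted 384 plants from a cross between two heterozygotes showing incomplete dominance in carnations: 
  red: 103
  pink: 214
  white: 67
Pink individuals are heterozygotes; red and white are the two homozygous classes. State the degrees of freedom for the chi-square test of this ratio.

2

With incomplete dominance, a heterozygote × heterozygote cross gives a 1:2:1 phenotypic ratio.
A goodness-of-fit test with 3 phenotype classes has df = 3 − 1 = 2.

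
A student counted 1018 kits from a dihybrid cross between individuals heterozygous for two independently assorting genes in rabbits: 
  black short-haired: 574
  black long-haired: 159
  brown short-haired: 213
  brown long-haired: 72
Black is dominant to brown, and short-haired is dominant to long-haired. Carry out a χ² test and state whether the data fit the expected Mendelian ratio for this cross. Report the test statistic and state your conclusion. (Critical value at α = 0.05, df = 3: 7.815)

8.993; not consistent

A dihybrid F₂ with independent assortment and complete dominance at both loci gives a 9:3:3:1 phenotypic ratio.
The 9:3:3:1 ratio has 16 parts, so with N = 1018 the expected counts are:
  black short-haired: 1018 × 9/16 = 572.625
  black long-haired: 1018 × 3/16 = 190.875
  brown short-haired: 1018 × 3/16 = 190.875
  brown long-haired: 1018 × 1/16 = 63.625
χ² = Σ (O − E)² / E
  black short-haired: (574 − 572.625)² / 572.625 = 0.0033
  black long-haired: (159 − 190.875)² / 190.875 = 5.3229
  brown short-haired: (213 − 190.875)² / 190.875 = 2.5646
  brown long-haired: (72 − 63.625)² / 63.625 = 1.1024
χ² = 0.0033 + 5.3229 + 2.5646 + 1.1024 = 8.9932 ≈ 8.993
Degrees of freedom = 4 − 1 = 3; critical value at α = 0.05 is 7.815.
Since 8.993 > 7.815, we reject the null hypothesis — the data do not fit the 9:3:3:1 ratio.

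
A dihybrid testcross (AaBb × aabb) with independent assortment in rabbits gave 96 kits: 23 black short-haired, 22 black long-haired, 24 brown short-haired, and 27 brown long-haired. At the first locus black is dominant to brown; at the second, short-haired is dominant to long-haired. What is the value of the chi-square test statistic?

0.583

A dihybrid testcross with independent assortment gives a 1:1:1:1 ratio.
The 1:1:1:1 ratio has 4 parts, so with N = 96 the expected counts are:
  black short-haired: 96 × 1/4 = 24
  black long-haired: 96 × 1/4 = 24
  brown short-haired: 96 × 1/4 = 24
  brown long-haired: 96 × 1/4 = 24
χ² = Σ (O − E)² / E
  black short-haired: (23 − 24)² / 24 = 0.0417
  black long-haired: (22 − 24)² / 24 = 0.1667
  brown short-haired: (24 − 24)² / 24 = 0.0000
  brown long-haired: (27 − 24)² / 24 = 0.3750
χ² = 0.0417 + 0.1667 + 0.0000 + 0.3750 = 0.5834 ≈ 0.583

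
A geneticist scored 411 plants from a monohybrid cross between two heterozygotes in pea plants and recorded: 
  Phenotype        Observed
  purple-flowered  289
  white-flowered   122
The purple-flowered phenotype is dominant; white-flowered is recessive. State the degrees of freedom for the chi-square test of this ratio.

1

For a monohybrid cross between heterozygotes with complete dominance, the expected phenotypic ratio is 3:1.
A goodness-of-fit test with 2 phenotype classes has df = 2 − 1 = 1.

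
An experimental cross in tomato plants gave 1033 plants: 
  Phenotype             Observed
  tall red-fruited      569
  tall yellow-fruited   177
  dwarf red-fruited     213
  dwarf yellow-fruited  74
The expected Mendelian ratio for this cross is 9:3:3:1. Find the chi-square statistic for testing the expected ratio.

4.993

Total ratio parts = 16. Expected numbers out of 1033:
  tall red-fruited: 1033 × 9/16 = 581.0625
  tall yellow-fruited: 1033 × 3/16 = 193.6875
  dwarf red-fruited: 1033 × 3/16 = 193.6875
  dwarf yellow-fruited: 1033 × 1/16 = 64.5625
χ² = Σ (O − E)² / E
  tall red-fruited: (569 − 581.0625)² / 581.0625 = 0.2504
  tall yellow-fruited: (177 − 193.6875)² / 193.6875 = 1.4377
  dwarf red-fruited: (213 − 193.6875)² / 193.6875 = 1.9256
  dwarf yellow-fruited: (74 − 64.5625)² / 64.5625 = 1.3795
χ² = 0.2504 + 1.4377 + 1.9256 + 1.3795 = 4.9932 ≈ 4.993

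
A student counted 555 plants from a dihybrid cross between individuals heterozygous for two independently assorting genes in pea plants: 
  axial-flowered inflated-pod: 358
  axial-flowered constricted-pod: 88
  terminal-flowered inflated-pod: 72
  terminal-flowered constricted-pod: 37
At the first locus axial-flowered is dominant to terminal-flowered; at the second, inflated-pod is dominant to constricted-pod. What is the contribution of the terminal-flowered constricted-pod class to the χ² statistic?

A dihybrid F₂ with independent assortment and complete dominance at both loci gives a 9:3:3:1 phenotypic ratio.
Total ratio parts = 16. Expected numbers out of 555:
  axial-flowered inflated-pod: 555 × 9/16 = 312.1875
  axial-flowered constricted-pod: 555 × 3/16 = 104.0625
  terminal-flowered inflated-pod: 555 × 3/16 = 104.0625
  terminal-flowered constricted-pod: 555 × 1/16 = 34.6875
Contribution of terminal-flowered constricted-pod: (37 − 34.6875)² / 34.6875 = 0.1542

0.154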